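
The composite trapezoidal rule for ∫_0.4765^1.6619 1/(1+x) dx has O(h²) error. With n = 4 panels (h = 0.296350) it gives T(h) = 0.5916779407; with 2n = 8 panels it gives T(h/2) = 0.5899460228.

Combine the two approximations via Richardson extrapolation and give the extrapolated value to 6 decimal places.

With r = 2 the leading error scales as h^2, so the weight is 2^2 = 4.
4×0.5899460228 = 2.3597840912; 2.3597840912 − 0.5916779407 = 1.7681061505
(4×0.5899460228 − 0.5916779407)/(4 − 1) = 0.5893687168
Gap between inputs: 1.732e-03; correction applied: −0.0005773060.

0.589369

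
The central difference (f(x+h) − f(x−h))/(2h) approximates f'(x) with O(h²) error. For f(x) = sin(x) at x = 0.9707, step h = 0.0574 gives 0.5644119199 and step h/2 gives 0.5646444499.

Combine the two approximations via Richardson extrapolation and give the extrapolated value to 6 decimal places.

0.564722

Error is O(h^2); halving h shrinks it by 2^2 = 4.
Difference of the inputs: 0.5646444499 − 0.5644119199 = 0.0002325300
Correction (A(h/2) − A(h))/(4 − 1) = 0.0002325300/3 = 0.0000775100
R = 0.5646444499 + 0.0000775100 = 0.5647219599
Shift from A(h/2): +0.0000775100.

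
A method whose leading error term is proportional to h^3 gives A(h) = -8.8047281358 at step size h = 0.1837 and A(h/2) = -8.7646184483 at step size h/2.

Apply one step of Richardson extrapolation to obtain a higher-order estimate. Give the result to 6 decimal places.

-8.758888

With r = 3 the leading error scales as h^3, so the weight is 2^3 = 8.
Weighted: (-70.1169475864) − (-8.8047281358) = -61.3122194506
Denominator 8 − 1 = 7.
R = (-61.3122194506)/7 = -8.7588884929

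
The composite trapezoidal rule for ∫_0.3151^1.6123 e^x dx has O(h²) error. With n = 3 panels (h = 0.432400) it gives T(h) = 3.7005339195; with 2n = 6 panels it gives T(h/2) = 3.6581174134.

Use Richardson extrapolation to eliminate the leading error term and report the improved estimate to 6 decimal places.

Method order is 2; weight 2^2 = 4.
Numerator 4×A(h/2) − A(h) = 4×3.6581174134 − 3.7005339195 = 10.9319357341
Denominator 4 − 1 = 3.
R = 10.9319357341/3 = 3.6439785780

3.643979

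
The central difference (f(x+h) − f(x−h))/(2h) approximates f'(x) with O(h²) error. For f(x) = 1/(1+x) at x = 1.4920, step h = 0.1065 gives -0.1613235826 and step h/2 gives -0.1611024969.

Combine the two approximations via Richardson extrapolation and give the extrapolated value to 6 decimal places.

-0.161029

Order 2 gives 2^r = 4 and 2^r − 1 = 3.
Numerator 4×A(h/2) − A(h) = 4×(-0.1611024969) − (-0.1613235826) = -0.4830864050
R = (-0.4830864050)/3 = -0.1610288017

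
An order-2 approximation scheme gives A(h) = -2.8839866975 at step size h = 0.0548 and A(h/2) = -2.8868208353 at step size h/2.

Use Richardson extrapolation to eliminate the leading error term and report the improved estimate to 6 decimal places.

-2.887766

Method order is 2; weight 2^2 = 4.
4·(-2.8868208353) = -11.5472833412; (-11.5472833412) − (-2.8839866975) = -8.6632966437
(4·(-2.8868208353) − (-2.8839866975))/(4 − 1) = -2.8877655479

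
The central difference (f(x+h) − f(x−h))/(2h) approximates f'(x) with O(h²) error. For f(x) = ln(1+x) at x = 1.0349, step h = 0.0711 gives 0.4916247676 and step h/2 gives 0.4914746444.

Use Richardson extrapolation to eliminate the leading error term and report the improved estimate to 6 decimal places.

r = 2: numerator weight 4, denominator 3.
2^2×A(h/2) = 1.9658985776; minus A(h) gives 1.4742738100.
Divide by 2^2 − 1 = 3.
Extrapolated: 1.4742738100 / 3 = 0.4914246033
Correction |R − A(h/2)| = 5.004e-05; gap |A(h/2) − A(h)| = 1.501e-04.

0.491425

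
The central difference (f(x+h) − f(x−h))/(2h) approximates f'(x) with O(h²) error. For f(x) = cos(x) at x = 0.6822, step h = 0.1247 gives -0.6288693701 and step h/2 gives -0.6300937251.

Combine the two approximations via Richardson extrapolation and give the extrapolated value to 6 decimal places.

Leading term ∝ h^2; use weight 4 = 2^2.
4 × (-0.6300937251) − (-0.6288693701) = -1.8915055303
Divide by 2^2 − 1 = 3.
(-1.8915055303) ÷ 3 = -0.6305018434
Gap between inputs: 1.224e-03; correction applied: −0.0004081183.

-0.630502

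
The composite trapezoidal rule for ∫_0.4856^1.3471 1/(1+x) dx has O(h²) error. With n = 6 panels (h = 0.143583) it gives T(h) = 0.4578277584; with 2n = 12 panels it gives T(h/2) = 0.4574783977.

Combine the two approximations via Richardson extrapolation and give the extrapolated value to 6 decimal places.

0.457362

r = 2: numerator weight 4, denominator 3.
2^2×A(h/2) = 1.8299135908; minus A(h) gives 1.3720858324.
1.3720858324 ÷ 3 = 0.4573619441
Shift from A(h/2): −0.0001164536.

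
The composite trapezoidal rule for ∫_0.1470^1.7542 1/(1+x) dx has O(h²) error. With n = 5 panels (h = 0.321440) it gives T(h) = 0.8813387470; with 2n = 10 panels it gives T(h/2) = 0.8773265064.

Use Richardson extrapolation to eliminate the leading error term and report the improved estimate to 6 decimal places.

The method has order 2: 2^2 = 4.
4*0.8773265064 − 0.8813387470 = 2.6279672786
R = 2.6279672786/3 = 0.8759890929

0.875989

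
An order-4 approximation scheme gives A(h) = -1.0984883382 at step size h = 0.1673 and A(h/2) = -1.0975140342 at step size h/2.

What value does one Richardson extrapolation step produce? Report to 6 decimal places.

-1.097449

Method order is 4; weight 2^4 = 16.
Top: 16(-1.0975140342) − (-1.0984883382) = -16.4617362090
Divide by 2^4 − 1 = 15.
Result: -1.0974490806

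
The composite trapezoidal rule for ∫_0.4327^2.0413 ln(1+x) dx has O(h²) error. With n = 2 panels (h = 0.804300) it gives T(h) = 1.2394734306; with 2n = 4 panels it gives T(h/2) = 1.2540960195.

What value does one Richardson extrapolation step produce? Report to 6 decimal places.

1.258970

Method order is 2; weight 2^2 = 4.
4 × 1.2540960195 = 5.0163840780; subtract 1.2394734306 → 3.7769106474
Divide by 2^2 − 1 = 3.
Result: 1.2589702158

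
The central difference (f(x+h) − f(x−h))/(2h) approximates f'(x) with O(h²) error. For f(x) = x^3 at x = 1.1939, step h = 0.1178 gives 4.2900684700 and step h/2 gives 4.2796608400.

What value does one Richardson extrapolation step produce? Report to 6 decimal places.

r = 2, so 2^r = 4.
Top: 4(4.2796608400) − (4.2900684700) = 12.8285748900
R = 12.8285748900/3 = 4.2761916300
Gap between inputs: 1.041e-02; correction applied: −0.0034692100.

4.276192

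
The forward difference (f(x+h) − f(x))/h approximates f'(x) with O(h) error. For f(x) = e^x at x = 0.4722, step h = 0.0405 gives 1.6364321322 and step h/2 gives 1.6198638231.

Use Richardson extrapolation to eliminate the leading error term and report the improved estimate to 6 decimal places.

1.603296

r = 1, so 2^r = 2.
Numerator 2×A(h/2) − A(h) = 2×1.6198638231 − 1.6364321322 = 1.6032955140
(2×1.6198638231 − 1.6364321322)/(2 − 1) = 1.6032955140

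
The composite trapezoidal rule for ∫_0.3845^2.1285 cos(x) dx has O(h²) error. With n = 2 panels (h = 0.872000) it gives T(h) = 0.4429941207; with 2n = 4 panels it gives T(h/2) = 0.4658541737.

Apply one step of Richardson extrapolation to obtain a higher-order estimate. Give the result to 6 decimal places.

Error is O(h^2); halving h shrinks it by 2^2 = 4.
4·0.4658541737 = 1.8634166948; 1.8634166948 − 0.4429941207 = 1.4204225741
1.4204225741 ÷ 3 = 0.4734741914
Correction |R − A(h/2)| = 7.620e-03; gap |A(h/2) − A(h)| = 2.286e-02.

0.473474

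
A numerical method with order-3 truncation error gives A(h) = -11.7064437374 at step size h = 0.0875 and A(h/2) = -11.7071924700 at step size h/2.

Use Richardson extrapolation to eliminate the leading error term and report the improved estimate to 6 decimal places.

-11.707299

r = 3: numerator weight 8, denominator 7.
Difference of the inputs: -11.7071924700 − (-11.7064437374) = -0.0007487326
Correction (A(h/2) − A(h))/(8 − 1) = (-0.0007487326)/7 = -0.0001069618
R = A(h/2) + (A(h/2) − A(h))/7 = -11.7071924700 − 0.0001069618 = -11.7072994318
Correction |R − A(h/2)| = 1.070e-04; gap |A(h/2) − A(h)| = 7.487e-04.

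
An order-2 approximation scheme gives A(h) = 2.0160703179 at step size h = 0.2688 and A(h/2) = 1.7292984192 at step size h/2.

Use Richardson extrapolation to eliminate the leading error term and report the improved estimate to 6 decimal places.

Order 2 gives 2^r = 4 and 2^r − 1 = 3.
4 × 1.7292984192 = 6.9171936768; subtract 2.0160703179 → 4.9011233589
Denominator 4 − 1 = 3.
Extrapolated: 4.9011233589 / 3 = 1.6337077863
Gap between inputs: 2.868e-01; correction applied: −0.0955906329.

1.633708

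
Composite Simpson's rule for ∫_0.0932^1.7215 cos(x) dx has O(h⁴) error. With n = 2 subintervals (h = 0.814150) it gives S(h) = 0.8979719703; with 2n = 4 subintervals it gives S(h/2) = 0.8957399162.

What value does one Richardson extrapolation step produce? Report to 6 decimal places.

With r = 4 the leading error scales as h^4, so the weight is 2^4 = 16.
2^4*A(h/2) = 14.3318386592; minus A(h) gives 13.4338666889.
Denominator 16 − 1 = 15.
Extrapolated: 13.4338666889 / 15 = 0.8955911126

0.895591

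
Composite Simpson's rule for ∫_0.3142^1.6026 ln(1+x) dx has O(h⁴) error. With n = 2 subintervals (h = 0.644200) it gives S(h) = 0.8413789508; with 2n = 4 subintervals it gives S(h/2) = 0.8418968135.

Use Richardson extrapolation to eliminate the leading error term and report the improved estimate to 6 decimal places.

Order 4 gives 2^r = 16 and 2^r − 1 = 15.
2^4*A(h/2) = 13.4703490160; minus A(h) gives 12.6289700652.
Denominator 16 − 1 = 15.
R = 12.6289700652/15 = 0.8419313377
Correction |R − A(h/2)| = 3.452e-05; gap |A(h/2) − A(h)| = 5.179e-04.

0.841931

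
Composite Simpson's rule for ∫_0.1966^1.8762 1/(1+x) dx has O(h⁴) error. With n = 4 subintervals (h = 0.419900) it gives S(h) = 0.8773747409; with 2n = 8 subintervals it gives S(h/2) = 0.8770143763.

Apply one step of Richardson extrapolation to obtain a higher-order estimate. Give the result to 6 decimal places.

Order 4 gives 2^r = 16 and 2^r − 1 = 15.
Weighted: 14.0322300208 − 0.8773747409 = 13.1548552799
Extrapolated: 13.1548552799 / 15 = 0.8769903520
Correction |R − A(h/2)| = 2.402e-05; gap |A(h/2) − A(h)| = 3.604e-04.

0.876990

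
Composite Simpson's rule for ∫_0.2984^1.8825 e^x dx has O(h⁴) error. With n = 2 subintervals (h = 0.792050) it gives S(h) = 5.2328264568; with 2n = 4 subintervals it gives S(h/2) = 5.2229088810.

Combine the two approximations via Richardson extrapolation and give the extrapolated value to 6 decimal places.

5.222248

Error is O(h^4); halving h shrinks it by 2^4 = 16.
16*5.2229088810 = 83.5665420960; subtract 5.2328264568 → 78.3337156392
Divide by 2^4 − 1 = 15.
Result: 5.2222477093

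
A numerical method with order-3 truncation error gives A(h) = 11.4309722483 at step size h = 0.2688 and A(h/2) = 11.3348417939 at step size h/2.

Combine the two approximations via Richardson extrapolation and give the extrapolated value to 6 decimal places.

Order 3 gives 2^r = 8 and 2^r − 1 = 7.
Difference of the inputs: 11.3348417939 − 11.4309722483 = -0.0961304544
Divide by 2^3 − 1 = 7: (-0.0961304544)/7 = -0.0137329221
R = A(h/2) + (A(h/2) − A(h))/7 = 11.3348417939 − 0.0137329221 = 11.3211088718
Gap between inputs: 9.613e-02; correction applied: −0.0137329221.

11.321109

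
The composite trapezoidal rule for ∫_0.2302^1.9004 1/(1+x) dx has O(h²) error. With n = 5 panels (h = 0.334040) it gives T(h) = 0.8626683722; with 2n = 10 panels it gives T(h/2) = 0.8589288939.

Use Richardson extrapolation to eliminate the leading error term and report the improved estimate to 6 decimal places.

0.857682

Leading term ∝ h^2; use weight 4 = 2^2.
4·0.8589288939 − 0.8626683722 = 2.5730472034
Divide by 2^2 − 1 = 3.
(4·0.8589288939 − 0.8626683722)/(4 − 1) = 0.8576824011
Gap between inputs: 3.739e-03; correction applied: −0.0012464928.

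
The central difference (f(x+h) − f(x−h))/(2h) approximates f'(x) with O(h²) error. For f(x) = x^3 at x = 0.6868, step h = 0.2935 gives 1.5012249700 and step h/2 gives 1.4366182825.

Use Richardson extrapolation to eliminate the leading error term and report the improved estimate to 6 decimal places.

1.415083

Error is O(h^2); halving h shrinks it by 2^2 = 4.
Difference of the inputs: 1.4366182825 − 1.5012249700 = -0.0646066875
Correction (A(h/2) − A(h))/(4 − 1) = (-0.0646066875)/3 = -0.0215355625
R = A(h/2) + (A(h/2) − A(h))/3 = 1.4366182825 − 0.0215355625 = 1.4150827200
Gap between inputs: 6.461e-02; correction applied: −0.0215355625.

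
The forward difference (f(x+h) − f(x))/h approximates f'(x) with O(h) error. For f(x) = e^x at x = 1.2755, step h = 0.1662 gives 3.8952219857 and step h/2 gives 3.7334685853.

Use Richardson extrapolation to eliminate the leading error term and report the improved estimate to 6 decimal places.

r = 1: numerator weight 2, denominator 1.
2^1×A(h/2) = 7.4669371706; minus A(h) gives 3.5717151849.
Denominator 2 − 1 = 1.
R = 3.5717151849/1 = 3.5717151849

3.571715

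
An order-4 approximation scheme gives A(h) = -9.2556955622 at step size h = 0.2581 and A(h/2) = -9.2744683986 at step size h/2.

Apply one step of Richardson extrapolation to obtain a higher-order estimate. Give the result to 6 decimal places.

-9.275720

Leading term ∝ h^4; use weight 16 = 2^4.
Top: 16(-9.2744683986) − (-9.2556955622) = -139.1357988154
Extrapolated: (-139.1357988154) / 15 = -9.2757199210
Gap between inputs: 1.877e-02; correction applied: −0.0012515224.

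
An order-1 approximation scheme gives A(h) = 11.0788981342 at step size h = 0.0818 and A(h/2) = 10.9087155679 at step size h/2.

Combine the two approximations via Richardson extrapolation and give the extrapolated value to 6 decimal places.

10.738533

r = 1, so 2^r = 2.
2 × 10.9087155679 = 21.8174311358; 21.8174311358 − 11.0788981342 = 10.7385330016
Denominator 2 − 1 = 1.
(2 × 10.9087155679 − 11.0788981342)/(2 − 1) = 10.7385330016
Correction |R − A(h/2)| = 1.702e-01; gap |A(h/2) − A(h)| = 1.702e-01.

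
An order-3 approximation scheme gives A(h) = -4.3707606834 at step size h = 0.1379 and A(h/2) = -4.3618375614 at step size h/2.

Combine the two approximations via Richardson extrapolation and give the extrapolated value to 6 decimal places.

-4.360563

Method order is 3; weight 2^3 = 8.
Difference of the inputs: -4.3618375614 − (-4.3707606834) = 0.0089231220
Correction (A(h/2) − A(h))/(8 − 1) = 0.0089231220/7 = 0.0012747317
R = A(h/2) + (A(h/2) − A(h))/7 = -4.3618375614 + 0.0012747317 = -4.3605628297
Correction |R − A(h/2)| = 1.275e-03; gap |A(h/2) − A(h)| = 8.923e-03.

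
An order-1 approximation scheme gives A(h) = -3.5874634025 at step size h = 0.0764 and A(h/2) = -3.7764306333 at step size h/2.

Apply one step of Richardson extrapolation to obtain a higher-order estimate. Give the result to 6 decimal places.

Leading term ∝ h^1; use weight 2 = 2^1.
Numerator 2·A(h/2) − A(h) = 2·(-3.7764306333) − (-3.5874634025) = -3.9653978641
(-3.9653978641) ÷ 1 = -3.9653978641

-3.965398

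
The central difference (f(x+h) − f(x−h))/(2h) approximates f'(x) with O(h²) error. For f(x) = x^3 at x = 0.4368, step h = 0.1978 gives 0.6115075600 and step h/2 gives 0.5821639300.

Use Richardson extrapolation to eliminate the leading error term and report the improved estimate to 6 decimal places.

Leading term ∝ h^2; use weight 4 = 2^2.
Weighted: 2.3286557200 − 0.6115075600 = 1.7171481600
Divide by 2^2 − 1 = 3.
1.7171481600 ÷ 3 = 0.5723827200
Gap between inputs: 2.934e-02; correction applied: −0.0097812100.

0.572383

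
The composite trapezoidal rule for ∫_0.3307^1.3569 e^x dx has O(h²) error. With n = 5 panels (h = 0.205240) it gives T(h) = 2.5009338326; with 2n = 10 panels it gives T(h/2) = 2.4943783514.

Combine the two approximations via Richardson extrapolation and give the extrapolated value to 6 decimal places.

2.492193

The method has order 2: 2^2 = 4.
Difference of the inputs: 2.4943783514 − 2.5009338326 = -0.0065554812
Correction (A(h/2) − A(h))/(4 − 1) = (-0.0065554812)/3 = -0.0021851604
R = 2.4943783514 − 0.0021851604 = 2.4921931910
Shift from A(h/2): −0.0021851604.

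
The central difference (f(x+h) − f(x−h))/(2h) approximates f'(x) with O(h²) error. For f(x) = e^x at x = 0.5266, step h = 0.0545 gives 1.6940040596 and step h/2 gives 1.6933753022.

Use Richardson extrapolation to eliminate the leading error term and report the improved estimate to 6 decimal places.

1.693166

Method order is 2; weight 2^2 = 4.
4×1.6933753022 − 1.6940040596 = 5.0794971492
(4×1.6933753022 − 1.6940040596)/(4 − 1) = 1.6931657164
Shift from A(h/2): −0.0002095858.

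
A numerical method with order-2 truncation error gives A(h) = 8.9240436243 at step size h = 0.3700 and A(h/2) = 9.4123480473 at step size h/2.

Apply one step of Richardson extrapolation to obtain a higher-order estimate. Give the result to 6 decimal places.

9.575116

Method order is 2; weight 2^2 = 4.
Numerator 4*A(h/2) − A(h) = 4*9.4123480473 − 8.9240436243 = 28.7253485649
Denominator 4 − 1 = 3.
(4*9.4123480473 − 8.9240436243)/(4 − 1) = 9.5751161883
Gap between inputs: 4.883e-01; correction applied: +0.1627681410.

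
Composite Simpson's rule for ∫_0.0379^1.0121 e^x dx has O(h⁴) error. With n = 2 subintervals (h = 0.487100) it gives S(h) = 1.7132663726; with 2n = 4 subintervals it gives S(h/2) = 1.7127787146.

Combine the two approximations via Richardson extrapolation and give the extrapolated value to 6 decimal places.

1.712746

Leading term ∝ h^4; use weight 16 = 2^4.
16*1.7127787146 = 27.4044594336; subtract 1.7132663726 → 25.6911930610
Extrapolated: 25.6911930610 / 15 = 1.7127462041
Correction |R − A(h/2)| = 3.251e-05; gap |A(h/2) − A(h)| = 4.877e-04.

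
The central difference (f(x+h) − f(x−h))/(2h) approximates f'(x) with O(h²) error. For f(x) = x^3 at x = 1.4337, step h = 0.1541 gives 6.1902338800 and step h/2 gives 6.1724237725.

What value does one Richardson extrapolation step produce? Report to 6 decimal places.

The method has order 2: 2^2 = 4.
2^2·A(h/2) = 24.6896950900; minus A(h) gives 18.4994612100.
Divide by 2^2 − 1 = 3.
So the Richardson estimate is 6.1664870700.
Correction |R − A(h/2)| = 5.937e-03; gap |A(h/2) − A(h)| = 1.781e-02.

6.166487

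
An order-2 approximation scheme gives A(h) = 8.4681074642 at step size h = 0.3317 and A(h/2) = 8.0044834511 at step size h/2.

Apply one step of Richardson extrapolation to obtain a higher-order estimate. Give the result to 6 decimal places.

7.849942

With r = 2 the leading error scales as h^2, so the weight is 2^2 = 4.
2^2 × A(h/2) = 32.0179338044; minus A(h) gives 23.5498263402.
Extrapolated: 23.5498263402 / 3 = 7.8499421134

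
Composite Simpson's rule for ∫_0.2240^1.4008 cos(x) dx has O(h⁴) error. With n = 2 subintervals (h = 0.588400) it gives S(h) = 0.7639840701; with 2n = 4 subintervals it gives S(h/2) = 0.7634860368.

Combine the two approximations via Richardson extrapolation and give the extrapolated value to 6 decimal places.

0.763453

With r = 4 the leading error scales as h^4, so the weight is 2^4 = 16.
Top: 16(0.7634860368) − (0.7639840701) = 11.4517925187
(16 × 0.7634860368 − 0.7639840701)/(16 − 1) = 0.7634528346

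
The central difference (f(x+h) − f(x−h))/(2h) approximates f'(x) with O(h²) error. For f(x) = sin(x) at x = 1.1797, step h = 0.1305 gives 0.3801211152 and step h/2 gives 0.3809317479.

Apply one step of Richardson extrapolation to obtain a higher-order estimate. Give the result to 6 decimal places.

r = 2, so 2^r = 4.
4·0.3809317479 = 1.5237269916; subtract 0.3801211152 → 1.1436058764
Denominator 4 − 1 = 3.
Extrapolated: 1.1436058764 / 3 = 0.3812019588

0.381202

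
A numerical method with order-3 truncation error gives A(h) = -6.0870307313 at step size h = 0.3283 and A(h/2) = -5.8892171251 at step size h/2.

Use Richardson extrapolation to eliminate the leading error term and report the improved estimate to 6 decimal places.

-5.860958

Leading term ∝ h^3; use weight 8 = 2^3.
8·(-5.8892171251) − (-6.0870307313) = -41.0267062695
Denominator 8 − 1 = 7.
Extrapolated: (-41.0267062695) / 7 = -5.8609580385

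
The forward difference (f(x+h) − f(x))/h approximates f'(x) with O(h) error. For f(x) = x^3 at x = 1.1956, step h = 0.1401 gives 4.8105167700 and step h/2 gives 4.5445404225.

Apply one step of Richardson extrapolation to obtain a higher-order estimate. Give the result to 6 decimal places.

r = 1, so 2^r = 2.
2·4.5445404225 − 4.8105167700 = 4.2785640750
4.2785640750 ÷ 1 = 4.2785640750
Correction |R − A(h/2)| = 2.660e-01; gap |A(h/2) − A(h)| = 2.660e-01.

4.278564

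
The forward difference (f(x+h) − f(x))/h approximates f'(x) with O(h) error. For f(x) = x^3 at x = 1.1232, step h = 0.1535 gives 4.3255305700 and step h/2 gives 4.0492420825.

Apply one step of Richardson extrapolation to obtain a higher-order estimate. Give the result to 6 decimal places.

3.772954

The method has order 1: 2^1 = 2.
2×4.0492420825 − 4.3255305700 = 3.7729535950
R = 3.7729535950/1 = 3.7729535950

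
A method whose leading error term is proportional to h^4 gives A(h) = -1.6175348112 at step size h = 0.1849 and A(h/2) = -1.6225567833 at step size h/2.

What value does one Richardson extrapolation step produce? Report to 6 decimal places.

-1.622892

r = 4: numerator weight 16, denominator 15.
2^4 × A(h/2) = -25.9609085328; minus A(h) gives -24.3433737216.
(16 × (-1.6225567833) − (-1.6175348112))/(16 − 1) = -1.6228915814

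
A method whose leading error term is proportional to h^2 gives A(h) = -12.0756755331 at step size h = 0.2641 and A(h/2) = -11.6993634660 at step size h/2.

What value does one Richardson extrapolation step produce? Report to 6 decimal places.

Error is O(h^2); halving h shrinks it by 2^2 = 4.
4 × (-11.6993634660) = -46.7974538640; subtract (-12.0756755331) → -34.7217783309
Denominator 4 − 1 = 3.
(-34.7217783309) ÷ 3 = -11.5739261103
Shift from A(h/2): +0.1254373557.

-11.573926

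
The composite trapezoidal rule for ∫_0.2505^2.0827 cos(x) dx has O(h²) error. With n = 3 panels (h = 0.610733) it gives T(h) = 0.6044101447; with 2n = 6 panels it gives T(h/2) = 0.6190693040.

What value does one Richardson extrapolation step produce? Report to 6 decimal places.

0.623956

With r = 2 the leading error scales as h^2, so the weight is 2^2 = 4.
Top: 4(0.6190693040) − (0.6044101447) = 1.8718670713
Extrapolated: 1.8718670713 / 3 = 0.6239556904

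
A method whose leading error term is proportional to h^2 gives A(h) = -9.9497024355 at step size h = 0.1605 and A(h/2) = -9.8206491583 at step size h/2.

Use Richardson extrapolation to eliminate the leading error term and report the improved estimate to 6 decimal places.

-9.777631

Leading term ∝ h^2; use weight 4 = 2^2.
4 × (-9.8206491583) = -39.2825966332; subtract (-9.9497024355) → -29.3328941977
(4 × (-9.8206491583) − (-9.9497024355))/(4 − 1) = -9.7776313992
Correction |R − A(h/2)| = 4.302e-02; gap |A(h/2) − A(h)| = 1.291e-01.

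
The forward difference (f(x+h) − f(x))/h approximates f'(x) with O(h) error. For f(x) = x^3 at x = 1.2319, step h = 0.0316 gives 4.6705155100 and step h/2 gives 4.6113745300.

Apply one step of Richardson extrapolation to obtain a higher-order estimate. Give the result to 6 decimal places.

4.552234

Leading term ∝ h^1; use weight 2 = 2^1.
Top: 2(4.6113745300) − (4.6705155100) = 4.5522335500
(2·4.6113745300 − 4.6705155100)/(2 − 1) = 4.5522335500
Shift from A(h/2): −0.0591409800.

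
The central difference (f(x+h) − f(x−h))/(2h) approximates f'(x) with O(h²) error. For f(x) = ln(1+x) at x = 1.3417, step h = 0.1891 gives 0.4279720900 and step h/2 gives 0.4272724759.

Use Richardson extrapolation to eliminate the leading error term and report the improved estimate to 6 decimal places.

0.427039

Order 2 gives 2^r = 4 and 2^r − 1 = 3.
2^2·A(h/2) = 1.7090899036; minus A(h) gives 1.2811178136.
Divide by 2^2 − 1 = 3.
(4·0.4272724759 − 0.4279720900)/(4 − 1) = 0.4270392712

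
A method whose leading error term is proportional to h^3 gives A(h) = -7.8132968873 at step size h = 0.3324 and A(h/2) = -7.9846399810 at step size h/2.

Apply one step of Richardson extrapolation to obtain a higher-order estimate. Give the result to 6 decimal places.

-8.009118

Order 3 gives 2^r = 8 and 2^r − 1 = 7.
Weighted: (-63.8771198480) − (-7.8132968873) = -56.0638229607
Denominator 8 − 1 = 7.
Extrapolated: (-56.0638229607) / 7 = -8.0091175658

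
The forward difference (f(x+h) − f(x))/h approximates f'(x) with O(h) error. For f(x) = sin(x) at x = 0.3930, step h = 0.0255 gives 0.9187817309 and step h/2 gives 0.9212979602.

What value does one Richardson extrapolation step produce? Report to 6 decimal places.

0.923814

The method has order 1: 2^1 = 2.
Difference of the inputs: 0.9212979602 − 0.9187817309 = 0.0025162293
Divide by 2^1 − 1 = 1: 0.0025162293/1 = 0.0025162293
R = A(h/2) + (A(h/2) − A(h))/1 = 0.9212979602 + 0.0025162293 = 0.9238141895
Shift from A(h/2): +0.0025162293.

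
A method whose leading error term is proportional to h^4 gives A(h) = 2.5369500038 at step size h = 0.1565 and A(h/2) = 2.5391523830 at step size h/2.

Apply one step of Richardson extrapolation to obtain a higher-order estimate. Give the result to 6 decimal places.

Error is O(h^4); halving h shrinks it by 2^4 = 16.
16*2.5391523830 − 2.5369500038 = 38.0894881242
Extrapolated: 38.0894881242 / 15 = 2.5392992083

2.539299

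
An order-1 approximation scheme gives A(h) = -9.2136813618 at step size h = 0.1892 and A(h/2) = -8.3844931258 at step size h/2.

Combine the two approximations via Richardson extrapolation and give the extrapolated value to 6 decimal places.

Method order is 1; weight 2^1 = 2.
Top: 2(-8.3844931258) − (-9.2136813618) = -7.5553048898
Denominator 2 − 1 = 1.
Result: -7.5553048898
Gap between inputs: 8.292e-01; correction applied: +0.8291882360.

-7.555305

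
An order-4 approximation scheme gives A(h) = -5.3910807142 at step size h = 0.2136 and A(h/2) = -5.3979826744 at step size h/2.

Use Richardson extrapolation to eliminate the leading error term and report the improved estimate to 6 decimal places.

The method has order 4: 2^4 = 16.
16·(-5.3979826744) = -86.3677227904; subtract (-5.3910807142) → -80.9766420762
Divide by 2^4 − 1 = 15.
(16·(-5.3979826744) − (-5.3910807142))/(16 − 1) = -5.3984428051

-5.398443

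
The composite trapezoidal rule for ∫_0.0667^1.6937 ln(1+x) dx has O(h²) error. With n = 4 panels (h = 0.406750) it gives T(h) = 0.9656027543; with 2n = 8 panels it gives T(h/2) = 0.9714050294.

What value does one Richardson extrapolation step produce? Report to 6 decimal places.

0.973339

With r = 2 the leading error scales as h^2, so the weight is 2^2 = 4.
Top: 4(0.9714050294) − (0.9656027543) = 2.9200173633
(4 × 0.9714050294 − 0.9656027543)/(4 − 1) = 0.9733391211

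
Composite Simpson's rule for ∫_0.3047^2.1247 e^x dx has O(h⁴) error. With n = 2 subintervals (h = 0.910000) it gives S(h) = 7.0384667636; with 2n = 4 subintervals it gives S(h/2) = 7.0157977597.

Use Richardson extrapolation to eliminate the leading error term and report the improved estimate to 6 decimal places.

7.014286

r = 4, so 2^r = 16.
A(h/2) − A(h) = 7.0157977597 − 7.0384667636 = -0.0226690039
Divide by 2^4 − 1 = 15: (-0.0226690039)/15 = -0.0015112669
R = A(h/2) + (A(h/2) − A(h))/15 = 7.0157977597 − 0.0015112669 = 7.0142864928
Correction |R − A(h/2)| = 1.511e-03; gap |A(h/2) − A(h)| = 2.267e-02.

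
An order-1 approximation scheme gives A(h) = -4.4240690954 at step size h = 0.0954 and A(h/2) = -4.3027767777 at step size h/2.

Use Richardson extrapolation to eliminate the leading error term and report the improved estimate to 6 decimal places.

-4.181484

r = 1: numerator weight 2, denominator 1.
2^1×A(h/2) = -8.6055535554; minus A(h) gives -4.1814844600.
Extrapolated: (-4.1814844600) / 1 = -4.1814844600
Shift from A(h/2): +0.1212923177.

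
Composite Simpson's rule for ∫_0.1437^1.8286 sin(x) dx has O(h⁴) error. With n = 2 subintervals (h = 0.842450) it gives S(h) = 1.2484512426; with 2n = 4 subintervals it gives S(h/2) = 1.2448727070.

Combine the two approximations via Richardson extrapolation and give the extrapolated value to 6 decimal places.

Order 4 gives 2^r = 16 and 2^r − 1 = 15.
16 × 1.2448727070 = 19.9179633120; subtract 1.2484512426 → 18.6695120694
Divide by 2^4 − 1 = 15.
So the Richardson estimate is 1.2446341380.
Gap between inputs: 3.579e-03; correction applied: −0.0002385690.

1.244634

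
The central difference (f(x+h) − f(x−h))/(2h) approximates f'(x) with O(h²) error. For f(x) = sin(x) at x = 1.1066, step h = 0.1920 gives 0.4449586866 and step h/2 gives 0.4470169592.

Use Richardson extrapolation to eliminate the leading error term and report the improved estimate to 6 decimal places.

0.447703

Order 2 gives 2^r = 4 and 2^r − 1 = 3.
4·0.4470169592 = 1.7880678368; subtract 0.4449586866 → 1.3431091502
R = 1.3431091502/3 = 0.4477030501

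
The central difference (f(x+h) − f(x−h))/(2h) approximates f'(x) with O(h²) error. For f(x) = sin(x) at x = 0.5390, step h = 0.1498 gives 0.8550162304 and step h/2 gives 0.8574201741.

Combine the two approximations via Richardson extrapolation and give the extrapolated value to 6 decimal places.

With r = 2 the leading error scales as h^2, so the weight is 2^2 = 4.
4*0.8574201741 − 0.8550162304 = 2.5746644660
Denominator 4 − 1 = 3.
Extrapolated: 2.5746644660 / 3 = 0.8582214887
Correction |R − A(h/2)| = 8.013e-04; gap |A(h/2) − A(h)| = 2.404e-03.

0.858221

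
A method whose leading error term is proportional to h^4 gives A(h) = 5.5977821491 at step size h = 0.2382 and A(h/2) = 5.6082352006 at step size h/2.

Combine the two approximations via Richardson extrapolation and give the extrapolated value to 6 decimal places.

Error is O(h^4); halving h shrinks it by 2^4 = 16.
Top: 16(5.6082352006) − (5.5977821491) = 84.1339810605
Divide by 2^4 − 1 = 15.
84.1339810605 ÷ 15 = 5.6089320707

5.608932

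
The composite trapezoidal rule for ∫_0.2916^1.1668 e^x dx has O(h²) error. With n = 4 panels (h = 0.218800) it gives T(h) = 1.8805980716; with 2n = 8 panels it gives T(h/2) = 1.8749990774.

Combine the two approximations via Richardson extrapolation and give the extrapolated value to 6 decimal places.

1.873133

Order 2 gives 2^r = 4 and 2^r − 1 = 3.
4×1.8749990774 = 7.4999963096; subtract 1.8805980716 → 5.6193982380
R = 5.6193982380/3 = 1.8731327460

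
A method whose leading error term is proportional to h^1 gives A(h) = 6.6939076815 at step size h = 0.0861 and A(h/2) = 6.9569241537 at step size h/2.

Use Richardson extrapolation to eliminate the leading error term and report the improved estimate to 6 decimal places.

Order 1 gives 2^r = 2 and 2^r − 1 = 1.
2 × 6.9569241537 = 13.9138483074; subtract 6.6939076815 → 7.2199406259
Divide by 2^1 − 1 = 1.
7.2199406259 ÷ 1 = 7.2199406259

7.219941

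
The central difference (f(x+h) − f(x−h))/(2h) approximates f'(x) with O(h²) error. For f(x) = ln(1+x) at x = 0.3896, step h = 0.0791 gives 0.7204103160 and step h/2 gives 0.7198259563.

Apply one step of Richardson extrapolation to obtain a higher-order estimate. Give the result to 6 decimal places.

Leading term ∝ h^2; use weight 4 = 2^2.
A(h/2) − A(h) = 0.7198259563 − 0.7204103160 = -0.0005843597
Divide by 2^2 − 1 = 3: (-0.0005843597)/3 = -0.0001947866
R = A(h/2) + (A(h/2) − A(h))/3 = 0.7198259563 − 0.0001947866 = 0.7196311697
Gap between inputs: 5.844e-04; correction applied: −0.0001947866.

0.719631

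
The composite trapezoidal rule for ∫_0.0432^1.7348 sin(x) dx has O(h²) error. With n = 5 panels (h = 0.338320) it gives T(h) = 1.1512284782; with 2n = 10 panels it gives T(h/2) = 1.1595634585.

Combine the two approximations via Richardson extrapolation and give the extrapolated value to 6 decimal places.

1.162342

Leading term ∝ h^2; use weight 4 = 2^2.
Weighted: 4.6382538340 − 1.1512284782 = 3.4870253558
R = 3.4870253558/3 = 1.1623417853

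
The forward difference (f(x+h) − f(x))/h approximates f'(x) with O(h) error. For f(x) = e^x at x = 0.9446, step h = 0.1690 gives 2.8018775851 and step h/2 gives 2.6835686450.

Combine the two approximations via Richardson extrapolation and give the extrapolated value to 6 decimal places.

2.565260

Error is O(h^1); halving h shrinks it by 2^1 = 2.
Weighted: 5.3671372900 − 2.8018775851 = 2.5652597049
Denominator 2 − 1 = 1.
Extrapolated: 2.5652597049 / 1 = 2.5652597049
Shift from A(h/2): −0.1183089401.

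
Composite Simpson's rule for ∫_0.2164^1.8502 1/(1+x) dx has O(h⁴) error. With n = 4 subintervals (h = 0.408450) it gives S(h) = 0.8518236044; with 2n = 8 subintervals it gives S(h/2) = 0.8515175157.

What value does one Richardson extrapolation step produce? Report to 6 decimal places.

0.851497

Leading term ∝ h^4; use weight 16 = 2^4.
2^4*A(h/2) = 13.6242802512; minus A(h) gives 12.7724566468.
(16*0.8515175157 − 0.8518236044)/(16 − 1) = 0.8514971098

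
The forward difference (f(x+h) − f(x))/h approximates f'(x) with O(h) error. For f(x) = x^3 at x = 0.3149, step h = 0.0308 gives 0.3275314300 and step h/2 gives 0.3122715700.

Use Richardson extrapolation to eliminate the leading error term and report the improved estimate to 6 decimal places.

0.297012

r = 1, so 2^r = 2.
Numerator 2×A(h/2) − A(h) = 2×0.3122715700 − 0.3275314300 = 0.2970117100
Divide by 2^1 − 1 = 1.
So the Richardson estimate is 0.2970117100.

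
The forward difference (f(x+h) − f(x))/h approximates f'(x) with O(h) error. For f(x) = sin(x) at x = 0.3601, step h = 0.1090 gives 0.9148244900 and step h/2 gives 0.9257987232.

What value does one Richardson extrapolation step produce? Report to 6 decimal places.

0.936773

The method has order 1: 2^1 = 2.
Numerator 2×A(h/2) − A(h) = 2×0.9257987232 − 0.9148244900 = 0.9367729564
Denominator 2 − 1 = 1.
0.9367729564 ÷ 1 = 0.9367729564
Gap between inputs: 1.097e-02; correction applied: +0.0109742332.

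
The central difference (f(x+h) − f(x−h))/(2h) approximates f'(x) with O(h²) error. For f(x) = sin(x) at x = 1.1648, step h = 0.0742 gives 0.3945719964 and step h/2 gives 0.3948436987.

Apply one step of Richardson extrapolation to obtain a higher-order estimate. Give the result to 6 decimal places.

r = 2, so 2^r = 4.
4 × 0.3948436987 = 1.5793747948; 1.5793747948 − 0.3945719964 = 1.1848027984
1.1848027984 ÷ 3 = 0.3949342661

0.394934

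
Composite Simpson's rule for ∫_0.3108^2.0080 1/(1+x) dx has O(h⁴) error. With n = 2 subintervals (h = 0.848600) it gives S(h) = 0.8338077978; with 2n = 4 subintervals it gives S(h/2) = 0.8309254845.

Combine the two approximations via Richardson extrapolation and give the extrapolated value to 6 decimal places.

0.830733

r = 4: numerator weight 16, denominator 15.
2^4·A(h/2) = 13.2948077520; minus A(h) gives 12.4609999542.
12.4609999542 ÷ 15 = 0.8307333303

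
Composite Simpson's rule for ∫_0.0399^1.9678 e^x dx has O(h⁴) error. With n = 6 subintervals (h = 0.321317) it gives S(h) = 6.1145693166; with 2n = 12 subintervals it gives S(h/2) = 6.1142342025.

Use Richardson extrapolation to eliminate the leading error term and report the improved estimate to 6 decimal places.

6.114212

Order 4 gives 2^r = 16 and 2^r − 1 = 15.
2^4*A(h/2) = 97.8277472400; minus A(h) gives 91.7131779234.
Divide by 2^4 − 1 = 15.
91.7131779234 ÷ 15 = 6.1142118616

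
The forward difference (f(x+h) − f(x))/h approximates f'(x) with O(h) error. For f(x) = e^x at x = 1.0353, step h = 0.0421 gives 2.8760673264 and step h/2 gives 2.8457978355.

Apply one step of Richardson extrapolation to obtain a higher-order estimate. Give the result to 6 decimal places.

2.815528

r = 1, so 2^r = 2.
Difference of the inputs: 2.8457978355 − 2.8760673264 = -0.0302694909
Correction (A(h/2) − A(h))/(2 − 1) = (-0.0302694909)/1 = -0.0302694909
R = A(h/2) + (A(h/2) − A(h))/1 = 2.8457978355 − 0.0302694909 = 2.8155283446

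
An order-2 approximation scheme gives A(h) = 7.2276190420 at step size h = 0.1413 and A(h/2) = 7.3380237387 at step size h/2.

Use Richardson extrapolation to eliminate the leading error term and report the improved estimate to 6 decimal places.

Method order is 2; weight 2^2 = 4.
4*7.3380237387 = 29.3520949548; subtract 7.2276190420 → 22.1244759128
Divide by 2^2 − 1 = 3.
Extrapolated: 22.1244759128 / 3 = 7.3748253043
Correction |R − A(h/2)| = 3.680e-02; gap |A(h/2) − A(h)| = 1.104e-01.

7.374825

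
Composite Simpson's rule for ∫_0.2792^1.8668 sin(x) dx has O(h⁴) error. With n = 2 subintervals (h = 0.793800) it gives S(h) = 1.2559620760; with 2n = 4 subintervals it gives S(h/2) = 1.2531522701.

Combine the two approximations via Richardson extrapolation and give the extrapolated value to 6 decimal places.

With r = 4 the leading error scales as h^4, so the weight is 2^4 = 16.
16×1.2531522701 − 1.2559620760 = 18.7944742456
Denominator 16 − 1 = 15.
So the Richardson estimate is 1.2529649497.
Shift from A(h/2): −0.0001873204.

1.252965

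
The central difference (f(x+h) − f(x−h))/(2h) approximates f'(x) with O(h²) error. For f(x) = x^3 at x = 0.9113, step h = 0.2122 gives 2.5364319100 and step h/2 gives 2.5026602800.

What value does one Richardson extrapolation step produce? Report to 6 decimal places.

Method order is 2; weight 2^2 = 4.
2^2 × A(h/2) = 10.0106411200; minus A(h) gives 7.4742092100.
Denominator 4 − 1 = 3.
R = 7.4742092100/3 = 2.4914030700
Correction |R − A(h/2)| = 1.126e-02; gap |A(h/2) − A(h)| = 3.377e-02.

2.491403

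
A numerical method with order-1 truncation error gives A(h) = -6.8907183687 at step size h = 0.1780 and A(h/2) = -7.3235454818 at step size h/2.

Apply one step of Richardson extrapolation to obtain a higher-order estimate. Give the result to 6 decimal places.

-7.756373

With r = 1 the leading error scales as h^1, so the weight is 2^1 = 2.
2·(-7.3235454818) = -14.6470909636; subtract (-6.8907183687) → -7.7563725949
(2·(-7.3235454818) − (-6.8907183687))/(2 − 1) = -7.7563725949
Gap between inputs: 4.328e-01; correction applied: −0.4328271131.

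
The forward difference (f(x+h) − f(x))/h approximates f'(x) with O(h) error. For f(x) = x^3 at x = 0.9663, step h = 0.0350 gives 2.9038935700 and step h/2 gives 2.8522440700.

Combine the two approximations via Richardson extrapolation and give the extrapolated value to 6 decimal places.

2.800595

With r = 1 the leading error scales as h^1, so the weight is 2^1 = 2.
2×2.8522440700 = 5.7044881400; subtract 2.9038935700 → 2.8005945700
Denominator 2 − 1 = 1.
R = 2.8005945700/1 = 2.8005945700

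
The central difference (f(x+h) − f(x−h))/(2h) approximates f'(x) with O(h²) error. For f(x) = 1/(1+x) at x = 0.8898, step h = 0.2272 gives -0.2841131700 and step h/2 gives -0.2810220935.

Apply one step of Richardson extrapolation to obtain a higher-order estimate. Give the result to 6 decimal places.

-0.279992

r = 2, so 2^r = 4.
4×(-0.2810220935) = -1.1240883740; subtract (-0.2841131700) → -0.8399752040
(4×(-0.2810220935) − (-0.2841131700))/(4 − 1) = -0.2799917347
Correction |R − A(h/2)| = 1.030e-03; gap |A(h/2) − A(h)| = 3.091e-03.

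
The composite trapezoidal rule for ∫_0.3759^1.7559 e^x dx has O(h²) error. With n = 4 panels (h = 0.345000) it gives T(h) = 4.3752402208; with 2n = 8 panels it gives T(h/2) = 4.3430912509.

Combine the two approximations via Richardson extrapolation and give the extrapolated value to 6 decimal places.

4.332375

Error is O(h^2); halving h shrinks it by 2^2 = 4.
Numerator 4 × A(h/2) − A(h) = 4 × 4.3430912509 − 4.3752402208 = 12.9971247828
Extrapolated: 12.9971247828 / 3 = 4.3323749276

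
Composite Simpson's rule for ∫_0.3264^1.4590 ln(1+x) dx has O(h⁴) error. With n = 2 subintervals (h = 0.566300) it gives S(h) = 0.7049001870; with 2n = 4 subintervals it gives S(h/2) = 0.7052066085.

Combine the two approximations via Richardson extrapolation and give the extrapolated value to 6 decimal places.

With r = 4 the leading error scales as h^4, so the weight is 2^4 = 16.
Numerator 16*A(h/2) − A(h) = 16*0.7052066085 − 0.7049001870 = 10.5784055490
Extrapolated: 10.5784055490 / 15 = 0.7052270366
Correction |R − A(h/2)| = 2.043e-05; gap |A(h/2) − A(h)| = 3.064e-04.

0.705227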